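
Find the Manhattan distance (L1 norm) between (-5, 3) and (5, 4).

Σ|x_i - y_i| = |-5 - 5| + |3 - 4| = 10 + 1 = 11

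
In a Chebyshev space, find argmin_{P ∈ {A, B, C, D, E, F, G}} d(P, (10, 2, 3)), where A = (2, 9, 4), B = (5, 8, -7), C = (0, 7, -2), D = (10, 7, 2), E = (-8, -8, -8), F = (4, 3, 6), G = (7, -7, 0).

Distances: d(A) = 8, d(B) = 10, d(C) = 10, d(D) = 5, d(E) = 18, d(F) = 6, d(G) = 9. Nearest: D = (10, 7, 2) with distance 5.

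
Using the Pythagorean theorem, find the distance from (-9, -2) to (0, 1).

√(Σ(x_i - y_i)²) = √((-9 - 0)² + (-2 - 1)²)
= √((-9)² + (-3)²) = √(81 + 9) = √90 ≈ 9.4868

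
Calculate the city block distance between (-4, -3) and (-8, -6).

Σ|x_i - y_i| = |-4 - (-8)| + |-3 - (-6)| = 4 + 3 = 7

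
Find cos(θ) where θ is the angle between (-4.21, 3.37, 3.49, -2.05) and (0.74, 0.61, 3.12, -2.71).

With u = (-4.21, 3.37, 3.49, -2.05), v = (0.74, 0.61, 3.12, -2.71):
u·v = (-4.21)·0.74 + 3.37·0.61 + 3.49·3.12 + (-2.05)·(-2.71) = (-3.1154) + 2.0557 + 10.8888 + 5.5555 = 15.3846.
|u| = √((-4.21)² + 3.37² + 3.49² + (-2.05)²) = √(17.7241 + 11.3569 + 12.1801 + 4.2025) = √45.4636, |v| = √(0.74² + 0.61² + 3.12² + (-2.71)²) = √(0.5476 + 0.3721 + 9.7344 + 7.3441) = √17.9982.
cos θ = (u·v)/(|u||v|) = 15.3846/(√45.4636·√17.9982) ≈ 0.5378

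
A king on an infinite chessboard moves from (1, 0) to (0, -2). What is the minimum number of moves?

max(|x_i - y_i|) = max(|1 - 0|, |0 - (-2)|) = max(1, 2) = 2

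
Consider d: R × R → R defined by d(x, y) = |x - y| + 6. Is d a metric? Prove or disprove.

No. d fails identity of indiscernibles (specifically d(x,x) = 0): d(-1, -1) = |-1 - (-1)| + 6 = 0 + 6 = 6 ≠ 0.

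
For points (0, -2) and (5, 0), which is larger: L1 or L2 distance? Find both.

L1 = |0 - 5| + |-2 - 0| = 5 + 2 = 7
L2 = √(5² + 2²) = √29 ≈ 5.3852
L1 ≥ L2 always (equality iff movement is along one axis); L1 > L2 here.
Ratio L1/L2 = 7/√29 ≈ 1.2999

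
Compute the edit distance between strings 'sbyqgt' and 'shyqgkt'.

Let D[i][j] be the edit distance between the first i characters of 'sbyqgt' and the first j characters of 'shyqgkt', with D[i][0] = i, D[0][j] = j, and D[i][j] = D[i-1][j-1] if the characters match, else 1 + min(D[i-1][j], D[i][j-1], D[i-1][j-1]). Filling the table (rows: prefixes of 'sbyqgt', columns: prefixes of 'shyqgkt'):
     ε  s  h  y  q  g  k  t
  ε  0  1  2  3  4  5  6  7
  s  1  0  1  2  3  4  5  6
  b  2  1  1  2  3  4  5  6
  y  3  2  2  1  2  3  4  5
  q  4  3  3  2  1  2  3  4
  g  5  4  4  3  2  1  2  3
  t  6  5  5  4  3  2  2  2
The bottom-right entry gives D[6][7] = 2, so no sequence of fewer than 2 edits works. Backtracking through the table gives one optimal edit sequence (2 edits):
  sbyqgt → shyqgt (sub b→h @2)
  shyqgt → shyqgkt (ins k @6)
Edit distance = 2.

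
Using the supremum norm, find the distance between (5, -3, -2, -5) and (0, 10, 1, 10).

max(|x_i - y_i|) = max(|5 - 0|, |-3 - 10|, |-2 - 1|, |-5 - 10|) = max(5, 13, 3, 15) = 15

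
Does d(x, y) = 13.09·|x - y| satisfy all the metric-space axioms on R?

Yes. Since |x - y| is a metric on R and 13.09 > 0, the positive scalar multiple 13.09·|x - y| is also a metric: scaling by a positive constant preserves non-negativity, identity (d=0 ⟺ |x-y|=0 ⟺ x=y), symmetry, and the triangle inequality.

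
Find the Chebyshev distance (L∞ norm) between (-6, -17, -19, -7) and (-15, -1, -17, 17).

max(|x_i - y_i|) = max(|-6 - (-15)|, |-17 - (-1)|, |-19 - (-17)|, |-7 - 17|) = max(9, 16, 2, 24) = 24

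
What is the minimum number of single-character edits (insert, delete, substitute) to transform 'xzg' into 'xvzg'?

Let D[i][j] be the edit distance between the first i characters of 'xzg' and the first j characters of 'xvzg', with D[i][0] = i, D[0][j] = j, and D[i][j] = D[i-1][j-1] if the characters match, else 1 + min(D[i-1][j], D[i][j-1], D[i-1][j-1]). Filling the table (rows: prefixes of 'xzg', columns: prefixes of 'xvzg'):
     ε  x  v  z  g
  ε  0  1  2  3  4
  x  1  0  1  2  3
  z  2  1  1  1  2
  g  3  2  2  2  1
The bottom-right entry gives D[3][4] = 1, so no sequence of fewer than 1 edit works. Backtracking through the table gives one optimal edit sequence (1 edit):
  xzg → xvzg (ins v @2)
Edit distance = 1.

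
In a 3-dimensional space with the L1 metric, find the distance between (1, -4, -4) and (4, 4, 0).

Σ|x_i - y_i| = |1 - 4| + |-4 - 4| + |-4 - 0| = 3 + 8 + 4 = 15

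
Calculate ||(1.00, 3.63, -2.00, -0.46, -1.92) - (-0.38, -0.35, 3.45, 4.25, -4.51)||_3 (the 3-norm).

(Σ|x_i - y_i|^3)^(1/3) = (|1 - (-0.38)|^3 + |3.63 - (-0.35)|^3 + |-2 - 3.45|^3 + |-0.46 - 4.25|^3 + |-1.92 - (-4.51)|^3)^(1/3)
= (1.38^3 + 3.98^3 + 5.45^3 + 4.71^3 + 2.59^3)^(1/3) ≈ (2.6281 + 63.0448 + 161.8786 + 104.4871 + 17.374)^(1/3) = (349.4126)^(1/3) ≈ 7.0434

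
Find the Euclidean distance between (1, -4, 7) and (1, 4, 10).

√(Σ(x_i - y_i)²) = √((1 - 1)² + (-4 - 4)² + (7 - 10)²)
= √(0² + (-8)² + (-3)²) = √(0 + 64 + 9) = √73 ≈ 8.544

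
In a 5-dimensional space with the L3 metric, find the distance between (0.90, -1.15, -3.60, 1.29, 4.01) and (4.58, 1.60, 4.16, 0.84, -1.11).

(Σ|x_i - y_i|^3)^(1/3) = (|0.9 - 4.58|^3 + |-1.15 - 1.6|^3 + |-3.6 - 4.16|^3 + |1.29 - 0.84|^3 + |4.01 - (-1.11)|^3)^(1/3)
= (3.68^3 + 2.75^3 + 7.76^3 + 0.45^3 + 5.12^3)^(1/3) ≈ (49.836 + 20.7969 + 467.2886 + 0.0911 + 134.2177)^(1/3) = (672.2303)^(1/3) ≈ 8.76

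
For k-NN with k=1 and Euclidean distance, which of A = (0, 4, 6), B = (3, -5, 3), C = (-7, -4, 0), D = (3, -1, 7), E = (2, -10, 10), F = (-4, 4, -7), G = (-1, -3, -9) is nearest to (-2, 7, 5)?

Distances: d(A) ≈ 3.7417, d(B) ≈ 13.1529, d(C) ≈ 13.0767, d(D) ≈ 9.6437, d(E) ≈ 18.1659, d(F) ≈ 12.53, d(G) ≈ 17.2337. Nearest: A = (0, 4, 6) with distance 3.7417.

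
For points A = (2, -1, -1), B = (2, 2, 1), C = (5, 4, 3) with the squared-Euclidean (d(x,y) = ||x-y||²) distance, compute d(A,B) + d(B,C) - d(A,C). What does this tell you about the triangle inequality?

d(A,B) = 0² + 3² + 2² = 13, d(B,C) = 3² + 2² + 2² = 17, d(A,C) = 3² + 5² + 4² = 50.
d(A,B) + d(B,C) - d(A,C) = 13 + 17 - 50 = 30 - 50 = -20. This is < 0, so the triangle inequality FAILS for these points (squared-Euclidean is not a metric).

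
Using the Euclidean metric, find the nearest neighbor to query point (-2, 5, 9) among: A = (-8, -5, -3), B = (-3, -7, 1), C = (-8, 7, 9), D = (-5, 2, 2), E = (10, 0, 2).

Distances: d(A) ≈ 16.7332, d(B) ≈ 14.4568, d(C) ≈ 6.3246, d(D) ≈ 8.1854, d(E) ≈ 14.7648. Nearest: C = (-8, 7, 9) with distance 6.3246.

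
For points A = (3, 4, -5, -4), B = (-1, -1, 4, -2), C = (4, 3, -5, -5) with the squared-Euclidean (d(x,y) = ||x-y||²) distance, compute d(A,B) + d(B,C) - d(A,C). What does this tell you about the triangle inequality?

d(A,B) = 4² + 5² + 9² + 2² = 126, d(B,C) = 5² + 4² + 9² + 3² = 131, d(A,C) = 1² + 1² + 0² + 1² = 3.
d(A,B) + d(B,C) - d(A,C) = 126 + 131 - 3 = 257 - 3 = 254. This is ≥ 0, so the triangle inequality holds for these points.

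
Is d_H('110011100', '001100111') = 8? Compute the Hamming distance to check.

Differing positions: 1, 2, 3, 4, 5, 6, 8, 9. Hamming distance = 8, so the claim is true.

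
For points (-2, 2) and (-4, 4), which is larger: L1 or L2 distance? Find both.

L1 = |-2 - (-4)| + |2 - 4| = 2 + 2 = 4
L2 = √(2² + 2²) = √8 ≈ 2.8284
L1 ≥ L2 always (equality iff movement is along one axis); L1 > L2 here.
Ratio L1/L2 = 4/√8 ≈ 1.4142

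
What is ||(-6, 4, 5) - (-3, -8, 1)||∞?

max(|x_i - y_i|) = max(|-6 - (-3)|, |4 - (-8)|, |5 - 1|) = max(3, 12, 4) = 12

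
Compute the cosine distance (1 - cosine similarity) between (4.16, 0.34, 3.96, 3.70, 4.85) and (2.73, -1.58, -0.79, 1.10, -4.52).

With u = (4.16, 0.34, 3.96, 3.70, 4.85), v = (2.73, -1.58, -0.79, 1.10, -4.52):
u·v = 4.16·2.73 + 0.34·(-1.58) + 3.96·(-0.79) + 3.7·1.1 + 4.85·(-4.52) = 11.3568 + (-0.5372) + (-3.1284) + 4.07 + (-21.922) = -10.1608.
|u| = √(4.16² + 0.34² + 3.96² + 3.7² + 4.85²) = √(17.3056 + 0.1156 + 15.6816 + 13.69 + 23.5225) = √70.3153, |v| = √(2.73² + (-1.58)² + (-0.79)² + 1.1² + (-4.52)²) = √(7.4529 + 2.4964 + 0.6241 + 1.21 + 20.4304) = √32.2138.
cos θ = (u·v)/(|u||v|) = -10.1608/(√70.3153·√32.2138) ≈ -0.2135
Cosine distance = 1 - cos θ ≈ 1 - (-0.2135) = 1.2135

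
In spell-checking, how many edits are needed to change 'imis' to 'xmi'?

Let D[i][j] be the edit distance between the first i characters of 'imis' and the first j characters of 'xmi', with D[i][0] = i, D[0][j] = j, and D[i][j] = D[i-1][j-1] if the characters match, else 1 + min(D[i-1][j], D[i][j-1], D[i-1][j-1]). Filling the table (rows: prefixes of 'imis', columns: prefixes of 'xmi'):
     ε  x  m  i
  ε  0  1  2  3
  i  1  1  2  2
  m  2  2  1  2
  i  3  3  2  1
  s  4  4  3  2
The bottom-right entry gives D[4][3] = 2, so no sequence of fewer than 2 edits works. Backtracking through the table gives one optimal edit sequence (2 edits):
  imis → xmis (sub i→x @1)
  xmis → xmi (del s @4)
Edit distance = 2.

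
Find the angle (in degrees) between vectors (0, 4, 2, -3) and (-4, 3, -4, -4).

With u = (0, 4, 2, -3), v = (-4, 3, -4, -4):
u·v = 0·(-4) + 4·3 + 2·(-4) + (-3)·(-4) = 0 + 12 + (-8) + 12 = 16.
|u| = √(0² + 4² + 2² + (-3)²) = √29, |v| = √((-4)² + 3² + (-4)² + (-4)²) = √57, so |u||v| = √(29·57) = √1653.
cos θ = (u·v)/(|u||v|) = 16/√1653 ≈ 0.393535
θ = arccos(0.393535) ≈ 66.83°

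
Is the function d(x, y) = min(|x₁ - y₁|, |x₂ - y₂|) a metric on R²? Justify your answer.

No. d fails identity of indiscernibles: take x = (-4, 0) and y = (-4, 3). Then d(x,y) = min(|-4 - (-4)|, |0 - 3|) = min(0, 3) = 0, yet x ≠ y.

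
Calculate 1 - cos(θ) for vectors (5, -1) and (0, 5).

With u = (5, -1), v = (0, 5):
u·v = 5·0 + (-1)·5 = 0 + (-5) = -5.
|u| = √(5² + (-1)²) = √26, |v| = √(0² + 5²) = √25, so |u||v| = √(26·25) = √650.
cos θ = (u·v)/(|u||v|) = -5/√650 ≈ -0.1961
Cosine distance = 1 - cos θ ≈ 1 - (-0.1961) = 1.1961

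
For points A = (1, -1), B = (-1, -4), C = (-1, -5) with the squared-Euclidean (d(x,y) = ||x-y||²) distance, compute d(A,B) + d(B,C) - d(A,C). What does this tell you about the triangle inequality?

d(A,B) = 2² + 3² = 13, d(B,C) = 0² + 1² = 1, d(A,C) = 2² + 4² = 20.
d(A,B) + d(B,C) - d(A,C) = 13 + 1 - 20 = 14 - 20 = -6. This is < 0, so the triangle inequality FAILS for these points (squared-Euclidean is not a metric).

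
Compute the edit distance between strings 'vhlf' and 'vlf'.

Let D[i][j] be the edit distance between the first i characters of 'vhlf' and the first j characters of 'vlf', with D[i][0] = i, D[0][j] = j, and D[i][j] = D[i-1][j-1] if the characters match, else 1 + min(D[i-1][j], D[i][j-1], D[i-1][j-1]). Filling the table (rows: prefixes of 'vhlf', columns: prefixes of 'vlf'):
     ε  v  l  f
  ε  0  1  2  3
  v  1  0  1  2
  h  2  1  1  2
  l  3  2  1  2
  f  4  3  2  1
The bottom-right entry gives D[4][3] = 1, so no sequence of fewer than 1 edit works. Backtracking through the table gives one optimal edit sequence (1 edit):
  vhlf → vlf (del h @2)
Edit distance = 1.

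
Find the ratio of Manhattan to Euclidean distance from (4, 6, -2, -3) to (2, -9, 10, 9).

L1 = |4 - 2| + |6 - (-9)| + |-2 - 10| + |-3 - 9| = 2 + 15 + 12 + 12 = 41
L2 = √(2² + 15² + 12² + 12²) = √517 ≈ 22.7376
L1 ≥ L2 always (equality iff movement is along one axis); L1 > L2 here.
Ratio L1/L2 = 41/√517 ≈ 1.8032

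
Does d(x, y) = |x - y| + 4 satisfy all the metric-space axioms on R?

No. d fails identity of indiscernibles (specifically d(x,x) = 0): d(-6, -6) = |-6 - (-6)| + 4 = 0 + 4 = 4 ≠ 0.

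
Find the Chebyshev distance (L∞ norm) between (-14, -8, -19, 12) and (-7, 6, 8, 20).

max(|x_i - y_i|) = max(|-14 - (-7)|, |-8 - 6|, |-19 - 8|, |12 - 20|) = max(7, 14, 27, 8) = 27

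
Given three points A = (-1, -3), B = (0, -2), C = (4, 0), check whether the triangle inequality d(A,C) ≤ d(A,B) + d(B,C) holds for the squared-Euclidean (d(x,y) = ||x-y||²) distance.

d(A,B) = 1² + 1² = 2, d(B,C) = 4² + 2² = 20, d(A,C) = 5² + 3² = 34.
d(A,C) = 34 > 2 + 20 = 22. Triangle inequality is VIOLATED. (Squared-Euclidean is not a metric — this is a counterexample.)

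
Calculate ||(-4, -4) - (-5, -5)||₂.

√(Σ(x_i - y_i)²) = √((-4 - (-5))² + (-4 - (-5))²)
= √(1² + 1²) = √(1 + 1) = √2 ≈ 1.4142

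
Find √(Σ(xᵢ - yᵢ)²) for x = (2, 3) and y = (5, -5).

√(Σ(x_i - y_i)²) = √((2 - 5)² + (3 - (-5))²)
= √((-3)² + 8²) = √(9 + 64) = √73 ≈ 8.544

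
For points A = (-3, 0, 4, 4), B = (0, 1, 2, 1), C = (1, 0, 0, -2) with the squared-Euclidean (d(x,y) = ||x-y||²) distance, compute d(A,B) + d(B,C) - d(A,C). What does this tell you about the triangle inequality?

d(A,B) = 3² + 1² + 2² + 3² = 23, d(B,C) = 1² + 1² + 2² + 3² = 15, d(A,C) = 4² + 0² + 4² + 6² = 68.
d(A,B) + d(B,C) - d(A,C) = 23 + 15 - 68 = 38 - 68 = -30. This is < 0, so the triangle inequality FAILS for these points (squared-Euclidean is not a metric).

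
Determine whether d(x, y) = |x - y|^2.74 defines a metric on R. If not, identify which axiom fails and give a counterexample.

No. d(x,y) = |x-y|^2.74 fails the triangle inequality since p = 2.74 > 1. Counterexample: x = 3, y = 9, z = 14. d(x,z) = |3 - 14|^2.74 = 11^2.74 ≈ 713.5361, but d(x,y) + d(y,z) = 6^2.74 + 5^2.74 ≈ 135.5609 + 82.2579 = 217.8188. Since 713.5361 > 217.8188, the triangle inequality is violated.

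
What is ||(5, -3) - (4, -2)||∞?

max(|x_i - y_i|) = max(|5 - 4|, |-3 - (-2)|) = max(1, 1) = 1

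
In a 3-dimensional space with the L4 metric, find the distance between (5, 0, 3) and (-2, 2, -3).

(Σ|x_i - y_i|^4)^(1/4) = (|5 - (-2)|^4 + |0 - 2|^4 + |3 - (-3)|^4)^(1/4)
= (7^4 + 2^4 + 6^4)^(1/4) = (2401 + 16 + 1296)^(1/4) = (3713)^(1/4) ≈ 7.806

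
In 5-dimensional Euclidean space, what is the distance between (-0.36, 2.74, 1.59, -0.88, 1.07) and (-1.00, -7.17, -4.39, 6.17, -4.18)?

√(Σ(x_i - y_i)²) = √((-0.36 - (-1))² + (2.74 - (-7.17))² + (1.59 - (-4.39))² + (-0.88 - 6.17)² + (1.07 - (-4.18))²)
= √(0.64² + 9.91² + 5.98² + (-7.05)² + 5.25²) = √(0.4096 + 98.2081 + 35.7604 + 49.7025 + 27.5625) = √211.6431 ≈ 14.548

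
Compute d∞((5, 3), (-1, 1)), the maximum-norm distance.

max(|x_i - y_i|) = max(|5 - (-1)|, |3 - 1|) = max(6, 2) = 6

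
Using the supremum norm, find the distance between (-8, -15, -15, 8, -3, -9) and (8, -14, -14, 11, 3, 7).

max(|x_i - y_i|) = max(|-8 - 8|, |-15 - (-14)|, |-15 - (-14)|, |8 - 11|, |-3 - 3|, |-9 - 7|) = max(16, 1, 1, 3, 6, 16) = 16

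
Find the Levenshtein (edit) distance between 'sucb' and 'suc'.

Let D[i][j] be the edit distance between the first i characters of 'sucb' and the first j characters of 'suc', with D[i][0] = i, D[0][j] = j, and D[i][j] = D[i-1][j-1] if the characters match, else 1 + min(D[i-1][j], D[i][j-1], D[i-1][j-1]). Filling the table (rows: prefixes of 'sucb', columns: prefixes of 'suc'):
     ε  s  u  c
  ε  0  1  2  3
  s  1  0  1  2
  u  2  1  0  1
  c  3  2  1  0
  b  4  3  2  1
The bottom-right entry gives D[4][3] = 1, so no sequence of fewer than 1 edit works. Backtracking through the table gives one optimal edit sequence (1 edit):
  sucb → suc (del b @4)
Edit distance = 1.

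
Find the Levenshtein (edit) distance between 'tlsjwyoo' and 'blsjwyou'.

Let D[i][j] be the edit distance between the first i characters of 'tlsjwyoo' and the first j characters of 'blsjwyou', with D[i][0] = i, D[0][j] = j, and D[i][j] = D[i-1][j-1] if the characters match, else 1 + min(D[i-1][j], D[i][j-1], D[i-1][j-1]). Filling the table (rows: prefixes of 'tlsjwyoo', columns: prefixes of 'blsjwyou'):
     ε  b  l  s  j  w  y  o  u
  ε  0  1  2  3  4  5  6  7  8
  t  1  1  2  3  4  5  6  7  8
  l  2  2  1  2  3  4  5  6  7
  s  3  3  2  1  2  3  4  5  6
  j  4  4  3  2  1  2  3  4  5
  w  5  5  4  3  2  1  2  3  4
  y  6  6  5  4  3  2  1  2  3
  o  7  7  6  5  4  3  2  1  2
  o  8  8  7  6  5  4  3  2  2
The bottom-right entry gives D[8][8] = 2, so no sequence of fewer than 2 edits works. Backtracking through the table gives one optimal edit sequence (2 edits):
  tlsjwyoo → blsjwyoo (sub t→b @1)
  blsjwyoo → blsjwyou (sub o→u @8)
Edit distance = 2.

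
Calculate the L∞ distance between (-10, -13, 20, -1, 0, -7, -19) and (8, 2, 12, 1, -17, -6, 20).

max(|x_i - y_i|) = max(|-10 - 8|, |-13 - 2|, |20 - 12|, |-1 - 1|, |0 - (-17)|, |-7 - (-6)|, |-19 - 20|) = max(18, 15, 8, 2, 17, 1, 39) = 39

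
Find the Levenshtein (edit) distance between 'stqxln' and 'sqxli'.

Let D[i][j] be the edit distance between the first i characters of 'stqxln' and the first j characters of 'sqxli', with D[i][0] = i, D[0][j] = j, and D[i][j] = D[i-1][j-1] if the characters match, else 1 + min(D[i-1][j], D[i][j-1], D[i-1][j-1]). Filling the table (rows: prefixes of 'stqxln', columns: prefixes of 'sqxli'):
     ε  s  q  x  l  i
  ε  0  1  2  3  4  5
  s  1  0  1  2  3  4
  t  2  1  1  2  3  4
  q  3  2  1  2  3  4
  x  4  3  2  1  2  3
  l  5  4  3  2  1  2
  n  6  5  4  3  2  2
The bottom-right entry gives D[6][5] = 2, so no sequence of fewer than 2 edits works. Backtracking through the table gives one optimal edit sequence (2 edits):
  stqxln → sqxln (del t @2)
  sqxln → sqxli (sub n→i @5)
Edit distance = 2.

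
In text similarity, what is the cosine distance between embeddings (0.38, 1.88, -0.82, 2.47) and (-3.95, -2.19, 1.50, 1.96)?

With u = (0.38, 1.88, -0.82, 2.47), v = (-3.95, -2.19, 1.50, 1.96):
u·v = 0.38·(-3.95) + 1.88·(-2.19) + (-0.82)·1.5 + 2.47·1.96 = (-1.501) + (-4.1172) + (-1.23) + 4.8412 = -2.007.
|u| = √(0.38² + 1.88² + (-0.82)² + 2.47²) = √(0.1444 + 3.5344 + 0.6724 + 6.1009) = √10.4521, |v| = √((-3.95)² + (-2.19)² + 1.5² + 1.96²) = √(15.6025 + 4.7961 + 2.25 + 3.8416) = √26.4902.
cos θ = (u·v)/(|u||v|) = -2.007/(√10.4521·√26.4902) ≈ -0.1206
Cosine distance = 1 - cos θ ≈ 1 - (-0.1206) = 1.1206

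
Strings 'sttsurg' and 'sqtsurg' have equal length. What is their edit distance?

Let D[i][j] be the edit distance between the first i characters of 'sttsurg' and the first j characters of 'sqtsurg', with D[i][0] = i, D[0][j] = j, and D[i][j] = D[i-1][j-1] if the characters match, else 1 + min(D[i-1][j], D[i][j-1], D[i-1][j-1]). Filling the table (rows: prefixes of 'sttsurg', columns: prefixes of 'sqtsurg'):
     ε  s  q  t  s  u  r  g
  ε  0  1  2  3  4  5  6  7
  s  1  0  1  2  3  4  5  6
  t  2  1  1  1  2  3  4  5
  t  3  2  2  1  2  3  4  5
  s  4  3  3  2  1  2  3  4
  u  5  4  4  3  2  1  2  3
  r  6  5  5  4  3  2  1  2
  g  7  6  6  5  4  3  2  1
The bottom-right entry gives D[7][7] = 1, so no sequence of fewer than 1 edit works. Backtracking through the table gives one optimal edit sequence (1 edit):
  sttsurg → sqtsurg (sub t→q @2)
Edit distance = 1.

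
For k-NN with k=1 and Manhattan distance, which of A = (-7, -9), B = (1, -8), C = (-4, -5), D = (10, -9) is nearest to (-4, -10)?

Distances: d(A) = 4, d(B) = 7, d(C) = 5, d(D) = 15. Nearest: A = (-7, -9) with distance 4.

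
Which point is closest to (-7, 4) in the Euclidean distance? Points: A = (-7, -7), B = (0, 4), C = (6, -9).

Distances: d(A) = 11, d(B) = 7, d(C) ≈ 18.3848. Nearest: B = (0, 4) with distance 7.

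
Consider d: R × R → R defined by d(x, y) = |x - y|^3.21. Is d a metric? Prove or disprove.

No. d(x,y) = |x-y|^3.21 fails the triangle inequality since p = 3.21 > 1. Counterexample: x = 0, y = 7, z = 14. d(x,z) = |0 - 14|^3.21 = 14^3.21 ≈ 4776.0734, but d(x,y) + d(y,z) = 7^3.21 + 7^3.21 ≈ 516.1367 + 516.1367 = 1032.2734. Since 4776.0734 > 1032.2734, the triangle inequality is violated.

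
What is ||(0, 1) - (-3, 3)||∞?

max(|x_i - y_i|) = max(|0 - (-3)|, |1 - 3|) = max(3, 2) = 3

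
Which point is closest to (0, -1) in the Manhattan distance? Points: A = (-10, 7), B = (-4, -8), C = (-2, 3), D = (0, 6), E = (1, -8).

Distances: d(A) = 18, d(B) = 11, d(C) = 6, d(D) = 7, d(E) = 8. Nearest: C = (-2, 3) with distance 6.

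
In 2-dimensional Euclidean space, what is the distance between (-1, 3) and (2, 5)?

√(Σ(x_i - y_i)²) = √((-1 - 2)² + (3 - 5)²)
= √((-3)² + (-2)²) = √(9 + 4) = √13 ≈ 3.6056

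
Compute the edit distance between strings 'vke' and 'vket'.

Let D[i][j] be the edit distance between the first i characters of 'vke' and the first j characters of 'vket', with D[i][0] = i, D[0][j] = j, and D[i][j] = D[i-1][j-1] if the characters match, else 1 + min(D[i-1][j], D[i][j-1], D[i-1][j-1]). Filling the table (rows: prefixes of 'vke', columns: prefixes of 'vket'):
     ε  v  k  e  t
  ε  0  1  2  3  4
  v  1  0  1  2  3
  k  2  1  0  1  2
  e  3  2  1  0  1
The bottom-right entry gives D[3][4] = 1, so no sequence of fewer than 1 edit works. Backtracking through the table gives one optimal edit sequence (1 edit):
  vke → vket (ins t @4)
Edit distance = 1.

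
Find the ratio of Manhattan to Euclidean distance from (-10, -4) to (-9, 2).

L1 = |-10 - (-9)| + |-4 - 2| = 1 + 6 = 7
L2 = √(1² + 6²) = √37 ≈ 6.0828
L1 ≥ L2 always (equality iff movement is along one axis); L1 > L2 here.
Ratio L1/L2 = 7/√37 ≈ 1.1508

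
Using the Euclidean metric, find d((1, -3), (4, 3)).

√(Σ(x_i - y_i)²) = √((1 - 4)² + (-3 - 3)²)
= √((-3)² + (-6)²) = √(9 + 36) = √45 ≈ 6.7082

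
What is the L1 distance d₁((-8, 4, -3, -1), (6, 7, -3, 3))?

Σ|x_i - y_i| = |-8 - 6| + |4 - 7| + |-3 - (-3)| + |-1 - 3| = 14 + 3 + 0 + 4 = 21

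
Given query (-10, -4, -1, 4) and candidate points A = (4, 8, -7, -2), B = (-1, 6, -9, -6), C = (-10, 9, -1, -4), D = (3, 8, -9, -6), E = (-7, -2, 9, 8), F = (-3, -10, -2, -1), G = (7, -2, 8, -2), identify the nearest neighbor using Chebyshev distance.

Distances: d(A) = 14, d(B) = 10, d(C) = 13, d(D) = 13, d(E) = 10, d(F) = 7, d(G) = 17. Nearest: F = (-3, -10, -2, -1) with distance 7.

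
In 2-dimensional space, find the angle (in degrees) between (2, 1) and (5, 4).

With u = (2, 1), v = (5, 4):
u·v = 2·5 + 1·4 = 10 + 4 = 14.
|u| = √(2² + 1²) = √5, |v| = √(5² + 4²) = √41, so |u||v| = √(5·41) = √205.
cos θ = (u·v)/(|u||v|) = 14/√205 ≈ 0.977802
θ = arccos(0.977802) ≈ 12.09°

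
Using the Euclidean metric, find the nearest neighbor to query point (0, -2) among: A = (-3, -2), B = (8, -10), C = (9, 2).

Distances: d(A) = 3, d(B) ≈ 11.3137, d(C) ≈ 9.8489. Nearest: A = (-3, -2) with distance 3.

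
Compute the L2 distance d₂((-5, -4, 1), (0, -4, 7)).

√(Σ(x_i - y_i)²) = √((-5 - 0)² + (-4 - (-4))² + (1 - 7)²)
= √((-5)² + 0² + (-6)²) = √(25 + 0 + 36) = √61 ≈ 7.8102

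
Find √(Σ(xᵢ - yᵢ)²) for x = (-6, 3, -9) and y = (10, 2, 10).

√(Σ(x_i - y_i)²) = √((-6 - 10)² + (3 - 2)² + (-9 - 10)²)
= √((-16)² + 1² + (-19)²) = √(256 + 1 + 361) = √618 ≈ 24.8596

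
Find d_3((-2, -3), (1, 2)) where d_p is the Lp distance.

(Σ|x_i - y_i|^3)^(1/3) = (|-2 - 1|^3 + |-3 - 2|^3)^(1/3)
= (3^3 + 5^3)^(1/3) = (27 + 125)^(1/3) = (152)^(1/3) ≈ 5.3368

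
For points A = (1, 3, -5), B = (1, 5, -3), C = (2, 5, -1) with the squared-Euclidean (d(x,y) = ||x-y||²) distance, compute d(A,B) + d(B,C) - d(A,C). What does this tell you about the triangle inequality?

d(A,B) = 0² + 2² + 2² = 8, d(B,C) = 1² + 0² + 2² = 5, d(A,C) = 1² + 2² + 4² = 21.
d(A,B) + d(B,C) - d(A,C) = 8 + 5 - 21 = 13 - 21 = -8. This is < 0, so the triangle inequality FAILS for these points (squared-Euclidean is not a metric).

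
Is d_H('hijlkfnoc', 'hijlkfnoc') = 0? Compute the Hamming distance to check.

Differing positions: none. Hamming distance = 0, so the claim is true.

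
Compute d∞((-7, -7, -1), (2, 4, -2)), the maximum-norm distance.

max(|x_i - y_i|) = max(|-7 - 2|, |-7 - 4|, |-1 - (-2)|) = max(9, 11, 1) = 11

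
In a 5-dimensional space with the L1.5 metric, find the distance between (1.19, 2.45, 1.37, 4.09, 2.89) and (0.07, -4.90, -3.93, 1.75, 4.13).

(Σ|x_i - y_i|^1.5)^(1/1.5) = (|1.19 - 0.07|^1.5 + |2.45 - (-4.9)|^1.5 + |1.37 - (-3.93)|^1.5 + |4.09 - 1.75|^1.5 + |2.89 - 4.13|^1.5)^(1/1.5)
= (1.12^1.5 + 7.35^1.5 + 5.3^1.5 + 2.34^1.5 + 1.24^1.5)^(1/1.5) ≈ (1.1853 + 19.9265 + 12.2015 + 3.5795 + 1.3808)^(1/1.5) = (38.2736)^(1/1.5) ≈ 11.3571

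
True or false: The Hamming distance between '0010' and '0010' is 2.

Differing positions: none. Hamming distance = 0, so the claim that d_H = 2 is false.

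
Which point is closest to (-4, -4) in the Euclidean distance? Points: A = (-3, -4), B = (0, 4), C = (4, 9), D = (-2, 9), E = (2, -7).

Distances: d(A) = 1, d(B) ≈ 8.9443, d(C) ≈ 15.2643, d(D) ≈ 13.1529, d(E) ≈ 6.7082. Nearest: A = (-3, -4) with distance 1.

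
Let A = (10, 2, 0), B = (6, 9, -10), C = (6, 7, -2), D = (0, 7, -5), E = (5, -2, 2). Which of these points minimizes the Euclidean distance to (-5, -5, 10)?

Distances: d(A) ≈ 19.3391, d(B) ≈ 26.7769, d(C) ≈ 20.2237, d(D) ≈ 19.8494, d(E) ≈ 13.1529. Nearest: E = (5, -2, 2) with distance 13.1529.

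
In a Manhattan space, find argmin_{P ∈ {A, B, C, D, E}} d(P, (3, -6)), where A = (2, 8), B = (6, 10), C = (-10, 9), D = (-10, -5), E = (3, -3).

Distances: d(A) = 15, d(B) = 19, d(C) = 28, d(D) = 14, d(E) = 3. Nearest: E = (3, -3) with distance 3.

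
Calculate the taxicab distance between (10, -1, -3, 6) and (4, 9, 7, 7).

Σ|x_i - y_i| = |10 - 4| + |-1 - 9| + |-3 - 7| + |6 - 7| = 6 + 10 + 10 + 1 = 27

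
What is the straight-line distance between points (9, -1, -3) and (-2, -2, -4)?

√(Σ(x_i - y_i)²) = √((9 - (-2))² + (-1 - (-2))² + (-3 - (-4))²)
= √(11² + 1² + 1²) = √(121 + 1 + 1) = √123 ≈ 11.0905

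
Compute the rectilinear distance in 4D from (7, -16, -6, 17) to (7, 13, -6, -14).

Σ|x_i - y_i| = |7 - 7| + |-16 - 13| + |-6 - (-6)| + |17 - (-14)| = 0 + 29 + 0 + 31 = 60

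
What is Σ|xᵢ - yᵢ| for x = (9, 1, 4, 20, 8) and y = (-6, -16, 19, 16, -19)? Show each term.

Σ|x_i - y_i| = |9 - (-6)| + |1 - (-16)| + |4 - 19| + |20 - 16| + |8 - (-19)| = 15 + 17 + 15 + 4 + 27 = 78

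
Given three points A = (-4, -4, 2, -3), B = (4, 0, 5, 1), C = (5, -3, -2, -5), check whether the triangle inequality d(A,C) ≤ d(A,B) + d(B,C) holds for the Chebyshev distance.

d(A,B) = max(8, 4, 3, 4) = 8, d(B,C) = max(1, 3, 7, 6) = 7, d(A,C) = max(9, 1, 4, 2) = 9.
d(A,C) = 9 ≤ 8 + 7 = 15. Triangle inequality is satisfied.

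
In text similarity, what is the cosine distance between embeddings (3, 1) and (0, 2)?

With u = (3, 1), v = (0, 2):
u·v = 3·0 + 1·2 = 0 + 2 = 2.
|u| = √(3² + 1²) = √10, |v| = √(0² + 2²) = √4, so |u||v| = √(10·4) = √40.
cos θ = (u·v)/(|u||v|) = 2/√40 ≈ 0.3162
Cosine distance = 1 - cos θ ≈ 1 - 0.3162 = 0.6838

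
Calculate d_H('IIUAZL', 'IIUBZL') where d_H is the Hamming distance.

Differing positions: 4. Hamming distance = 1.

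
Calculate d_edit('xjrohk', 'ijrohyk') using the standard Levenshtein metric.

Let D[i][j] be the edit distance between the first i characters of 'xjrohk' and the first j characters of 'ijrohyk', with D[i][0] = i, D[0][j] = j, and D[i][j] = D[i-1][j-1] if the characters match, else 1 + min(D[i-1][j], D[i][j-1], D[i-1][j-1]). Filling the table (rows: prefixes of 'xjrohk', columns: prefixes of 'ijrohyk'):
     ε  i  j  r  o  h  y  k
  ε  0  1  2  3  4  5  6  7
  x  1  1  2  3  4  5  6  7
  j  2  2  1  2  3  4  5  6
  r  3  3  2  1  2  3  4  5
  o  4  4  3  2  1  2  3  4
  h  5  5  4  3  2  1  2  3
  k  6  6  5  4  3  2  2  2
The bottom-right entry gives D[6][7] = 2, so no sequence of fewer than 2 edits works. Backtracking through the table gives one optimal edit sequence (2 edits):
  xjrohk → ijrohk (sub x→i @1)
  ijrohk → ijrohyk (ins y @6)
Edit distance = 2.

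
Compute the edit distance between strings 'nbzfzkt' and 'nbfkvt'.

Let D[i][j] be the edit distance between the first i characters of 'nbzfzkt' and the first j characters of 'nbfkvt', with D[i][0] = i, D[0][j] = j, and D[i][j] = D[i-1][j-1] if the characters match, else 1 + min(D[i-1][j], D[i][j-1], D[i-1][j-1]). Filling the table (rows: prefixes of 'nbzfzkt', columns: prefixes of 'nbfkvt'):
     ε  n  b  f  k  v  t
  ε  0  1  2  3  4  5  6
  n  1  0  1  2  3  4  5
  b  2  1  0  1  2  3  4
  z  3  2  1  1  2  3  4
  f  4  3  2  1  2  3  4
  z  5  4  3  2  2  3  4
  k  6  5  4  3  2  3  4
  t  7  6  5  4  3  3  3
The bottom-right entry gives D[7][6] = 3, so no sequence of fewer than 3 edits works. Backtracking through the table gives one optimal edit sequence (3 edits):
  nbzfzkt → nbfzkt (del z @3)
  nbfzkt → nbfkkt (sub z→k @4)
  nbfkkt → nbfkvt (sub k→v @5)
Edit distance = 3.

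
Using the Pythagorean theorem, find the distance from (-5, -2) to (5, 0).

√(Σ(x_i - y_i)²) = √((-5 - 5)² + (-2 - 0)²)
= √((-10)² + (-2)²) = √(100 + 4) = √104 ≈ 10.198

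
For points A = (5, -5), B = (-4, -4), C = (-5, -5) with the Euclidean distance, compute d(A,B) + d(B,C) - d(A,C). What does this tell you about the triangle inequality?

d(A,B) = √(9² + 1²) = √82 ≈ 9.0554, d(B,C) = √(1² + 1²) = √2 ≈ 1.4142, d(A,C) = √(10² + 0²) = √100 = 10.
d(A,B) + d(B,C) - d(A,C) = 9.0554 + 1.4142 - 10 = 10.4696 - 10 = 0.4696 (to 4 decimal places). This is ≥ 0, so the triangle inequality holds for these points.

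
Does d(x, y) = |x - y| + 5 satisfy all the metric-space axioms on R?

No. d fails identity of indiscernibles (specifically d(x,x) = 0): d(-4, -4) = |-4 - (-4)| + 5 = 0 + 5 = 5 ≠ 0.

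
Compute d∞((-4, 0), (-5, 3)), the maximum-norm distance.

max(|x_i - y_i|) = max(|-4 - (-5)|, |0 - 3|) = max(1, 3) = 3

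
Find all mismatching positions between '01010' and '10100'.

Differing positions: 1, 2, 3, 4. Hamming distance = 4.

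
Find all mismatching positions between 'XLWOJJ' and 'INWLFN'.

Differing positions: 1, 2, 4, 5, 6. Hamming distance = 5.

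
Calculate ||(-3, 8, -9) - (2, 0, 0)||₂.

√(Σ(x_i - y_i)²) = √((-3 - 2)² + (8 - 0)² + (-9 - 0)²)
= √((-5)² + 8² + (-9)²) = √(25 + 64 + 81) = √170 ≈ 13.0384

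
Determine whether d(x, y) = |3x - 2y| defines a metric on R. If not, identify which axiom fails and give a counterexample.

No. d fails symmetry: d(3, 5) = |3·3 - 2·5| = |-1| = 1, but d(5, 3) = |3·5 - 2·3| = |9| = 9. Since 1 ≠ 9, d(x,y) ≠ d(y,x) in general.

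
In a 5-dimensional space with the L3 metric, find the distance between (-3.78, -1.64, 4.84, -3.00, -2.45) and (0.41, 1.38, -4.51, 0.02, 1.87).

(Σ|x_i - y_i|^3)^(1/3) = (|-3.78 - 0.41|^3 + |-1.64 - 1.38|^3 + |4.84 - (-4.51)|^3 + |-3 - 0.02|^3 + |-2.45 - 1.87|^3)^(1/3)
= (4.19^3 + 3.02^3 + 9.35^3 + 3.02^3 + 4.32^3)^(1/3) ≈ (73.5601 + 27.5436 + 817.4004 + 27.5436 + 80.6216)^(1/3) = (1026.6693)^(1/3) ≈ 10.0881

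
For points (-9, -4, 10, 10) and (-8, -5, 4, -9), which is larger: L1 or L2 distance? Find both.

L1 = |-9 - (-8)| + |-4 - (-5)| + |10 - 4| + |10 - (-9)| = 1 + 1 + 6 + 19 = 27
L2 = √(1² + 1² + 6² + 19²) = √399 ≈ 19.975
L1 ≥ L2 always (equality iff movement is along one axis); L1 > L2 here.
Ratio L1/L2 = 27/√399 ≈ 1.3517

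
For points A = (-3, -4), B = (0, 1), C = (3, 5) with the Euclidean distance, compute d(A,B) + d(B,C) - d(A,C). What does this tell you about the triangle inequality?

d(A,B) = √(3² + 5²) = √34 ≈ 5.831, d(B,C) = √(3² + 4²) = √25 = 5, d(A,C) = √(6² + 9²) = √117 ≈ 10.8167.
d(A,B) + d(B,C) - d(A,C) = 5.831 + 5 - 10.8167 = 10.831 - 10.8167 = 0.0143 (to 4 decimal places). This is ≥ 0, so the triangle inequality holds for these points.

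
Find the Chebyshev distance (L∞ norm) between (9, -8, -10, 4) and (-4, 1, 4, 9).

max(|x_i - y_i|) = max(|9 - (-4)|, |-8 - 1|, |-10 - 4|, |4 - 9|) = max(13, 9, 14, 5) = 14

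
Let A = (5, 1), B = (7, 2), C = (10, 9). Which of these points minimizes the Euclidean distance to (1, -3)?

Distances: d(A) ≈ 5.6569, d(B) ≈ 7.8102, d(C) = 15. Nearest: A = (5, 1) with distance 5.6569.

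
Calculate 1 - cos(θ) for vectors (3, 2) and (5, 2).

With u = (3, 2), v = (5, 2):
u·v = 3·5 + 2·2 = 15 + 4 = 19.
|u| = √(3² + 2²) = √13, |v| = √(5² + 2²) = √29, so |u||v| = √(13·29) = √377.
cos θ = (u·v)/(|u||v|) = 19/√377 ≈ 0.9785
Cosine distance = 1 - cos θ ≈ 1 - 0.9785 = 0.0215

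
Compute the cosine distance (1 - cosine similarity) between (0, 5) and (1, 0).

With u = (0, 5), v = (1, 0):
u·v = 0·1 + 5·0 = 0 + 0 = 0.
|u| = √(0² + 5²) = √25, |v| = √(1² + 0²) = √1, so |u||v| = √(25·1) = √25 = 5.
cos θ = (u·v)/(|u||v|) = 0/5 = 0
Cosine distance = 1 - cos θ = 1 - 0 = 1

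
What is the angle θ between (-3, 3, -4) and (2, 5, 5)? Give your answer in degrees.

With u = (-3, 3, -4), v = (2, 5, 5):
u·v = (-3)·2 + 3·5 + (-4)·5 = (-6) + 15 + (-20) = -11.
|u| = √((-3)² + 3² + (-4)²) = √34, |v| = √(2² + 5² + 5²) = √54, so |u||v| = √(34·54) = √1836.
cos θ = (u·v)/(|u||v|) = -11/√1836 ≈ -0.256718
θ = arccos(-0.256718) ≈ 104.88°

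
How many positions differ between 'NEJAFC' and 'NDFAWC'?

Differing positions: 2, 3, 5. Hamming distance = 3.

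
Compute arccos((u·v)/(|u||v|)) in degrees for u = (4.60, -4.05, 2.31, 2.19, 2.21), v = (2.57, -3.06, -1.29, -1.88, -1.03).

With u = (4.60, -4.05, 2.31, 2.19, 2.21), v = (2.57, -3.06, -1.29, -1.88, -1.03):
u·v = 4.6·2.57 + (-4.05)·(-3.06) + 2.31·(-1.29) + 2.19·(-1.88) + 2.21·(-1.03) = 11.822 + 12.393 + (-2.9799) + (-4.1172) + (-2.2763) = 14.8416.
|u| = √(4.6² + (-4.05)² + 2.31² + 2.19² + 2.21²) = √(21.16 + 16.4025 + 5.3361 + 4.7961 + 4.8841) = √52.5788, |v| = √(2.57² + (-3.06)² + (-1.29)² + (-1.88)² + (-1.03)²) = √(6.6049 + 9.3636 + 1.6641 + 3.5344 + 1.0609) = √22.2279.
cos θ = (u·v)/(|u||v|) = 14.8416/(√52.5788·√22.2279) ≈ 0.434136
θ = arccos(0.434136) ≈ 64.27°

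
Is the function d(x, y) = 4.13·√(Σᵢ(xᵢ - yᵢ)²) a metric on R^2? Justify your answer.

Yes. The L2 (Euclidean) norm induces a metric on R^2, and multiplying a metric by a positive constant 4.13 > 0 preserves all four axioms: non-negativity (4.13·||x-y|| ≥ 0), identity (4.13·||x-y|| = 0 ⟺ ||x-y|| = 0 ⟺ x = y), symmetry (||x-y|| = ||y-x||), and the triangle inequality (4.13·||x-z|| ≤ 4.13·||x-y|| + 4.13·||y-z||). So d is a metric.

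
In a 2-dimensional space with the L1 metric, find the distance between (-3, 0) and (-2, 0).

Σ|x_i - y_i| = |-3 - (-2)| + |0 - 0| = 1 + 0 = 1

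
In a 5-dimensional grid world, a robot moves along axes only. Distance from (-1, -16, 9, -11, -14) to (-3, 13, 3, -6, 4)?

Σ|x_i - y_i| = |-1 - (-3)| + |-16 - 13| + |9 - 3| + |-11 - (-6)| + |-14 - 4| = 2 + 29 + 6 + 5 + 18 = 60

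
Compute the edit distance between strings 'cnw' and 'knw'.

Let D[i][j] be the edit distance between the first i characters of 'cnw' and the first j characters of 'knw', with D[i][0] = i, D[0][j] = j, and D[i][j] = D[i-1][j-1] if the characters match, else 1 + min(D[i-1][j], D[i][j-1], D[i-1][j-1]). Filling the table (rows: prefixes of 'cnw', columns: prefixes of 'knw'):
     ε  k  n  w
  ε  0  1  2  3
  c  1  1  2  3
  n  2  2  1  2
  w  3  3  2  1
The bottom-right entry gives D[3][3] = 1, so no sequence of fewer than 1 edit works. Backtracking through the table gives one optimal edit sequence (1 edit):
  cnw → knw (sub c→k @1)
Edit distance = 1.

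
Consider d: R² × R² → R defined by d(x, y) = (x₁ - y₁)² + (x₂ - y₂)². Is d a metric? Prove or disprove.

No. The squared Euclidean distance fails the triangle inequality. Counterexample: x = (0, 0), y = (3, 3), z = (6, 6). d(x,z) = 6² + 6² = 72, but d(x,y) + d(y,z) = (3² + 3²) + (3² + 3²) = 18 + 18 = 36. Since 72 > 36, the triangle inequality is violated. (Note: √d, the ordinary Euclidean distance, IS a metric.)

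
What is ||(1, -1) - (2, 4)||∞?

max(|x_i - y_i|) = max(|1 - 2|, |-1 - 4|) = max(1, 5) = 5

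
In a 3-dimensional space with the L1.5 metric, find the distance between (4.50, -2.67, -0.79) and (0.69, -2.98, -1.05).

(Σ|x_i - y_i|^1.5)^(1/1.5) = (|4.5 - 0.69|^1.5 + |-2.67 - (-2.98)|^1.5 + |-0.79 - (-1.05)|^1.5)^(1/1.5)
= (3.81^1.5 + 0.31^1.5 + 0.26^1.5)^(1/1.5) ≈ (7.4368 + 0.1726 + 0.1326)^(1/1.5) = (7.742)^(1/1.5) ≈ 3.9135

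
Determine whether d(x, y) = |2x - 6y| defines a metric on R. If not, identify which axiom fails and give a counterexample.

No. d fails symmetry: d(3, 5) = |2·3 - 6·5| = |-24| = 24, but d(5, 3) = |2·5 - 6·3| = |-8| = 8. Since 24 ≠ 8, d(x,y) ≠ d(y,x) in general.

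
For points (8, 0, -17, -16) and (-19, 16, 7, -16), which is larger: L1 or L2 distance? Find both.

L1 = |8 - (-19)| + |0 - 16| + |-17 - 7| + |-16 - (-16)| = 27 + 16 + 24 + 0 = 67
L2 = √(27² + 16² + 24² + 0²) = √1561 ≈ 39.5095
L1 ≥ L2 always (equality iff movement is along one axis); L1 > L2 here.
Ratio L1/L2 = 67/√1561 ≈ 1.6958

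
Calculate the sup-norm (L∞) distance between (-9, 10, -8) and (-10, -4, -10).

max(|x_i - y_i|) = max(|-9 - (-10)|, |10 - (-4)|, |-8 - (-10)|) = max(1, 14, 2) = 14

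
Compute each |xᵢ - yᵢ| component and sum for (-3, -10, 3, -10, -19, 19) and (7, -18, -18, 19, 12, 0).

Σ|x_i - y_i| = |-3 - 7| + |-10 - (-18)| + |3 - (-18)| + |-10 - 19| + |-19 - 12| + |19 - 0| = 10 + 8 + 21 + 29 + 31 + 19 = 118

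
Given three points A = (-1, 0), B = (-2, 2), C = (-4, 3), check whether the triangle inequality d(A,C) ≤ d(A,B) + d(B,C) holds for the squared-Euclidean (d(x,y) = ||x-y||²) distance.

d(A,B) = 1² + 2² = 5, d(B,C) = 2² + 1² = 5, d(A,C) = 3² + 3² = 18.
d(A,C) = 18 > 5 + 5 = 10. Triangle inequality is VIOLATED. (Squared-Euclidean is not a metric — this is a counterexample.)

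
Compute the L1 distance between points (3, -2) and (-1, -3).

Σ|x_i - y_i| = |3 - (-1)| + |-2 - (-3)| = 4 + 1 = 5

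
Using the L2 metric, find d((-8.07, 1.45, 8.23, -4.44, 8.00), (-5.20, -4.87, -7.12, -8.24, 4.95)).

√(Σ(x_i - y_i)²) = √((-8.07 - (-5.2))² + (1.45 - (-4.87))² + (8.23 - (-7.12))² + (-4.44 - (-8.24))² + (8 - 4.95)²)
= √((-2.87)² + 6.32² + 15.35² + 3.8² + 3.05²) = √(8.2369 + 39.9424 + 235.6225 + 14.44 + 9.3025) = √307.5443 ≈ 17.5369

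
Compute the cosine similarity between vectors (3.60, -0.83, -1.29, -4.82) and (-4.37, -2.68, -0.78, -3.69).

With u = (3.60, -0.83, -1.29, -4.82), v = (-4.37, -2.68, -0.78, -3.69):
u·v = 3.6·(-4.37) + (-0.83)·(-2.68) + (-1.29)·(-0.78) + (-4.82)·(-3.69) = (-15.732) + 2.2244 + 1.0062 + 17.7858 = 5.2844.
|u| = √(3.6² + (-0.83)² + (-1.29)² + (-4.82)²) = √(12.96 + 0.6889 + 1.6641 + 23.2324) = √38.5454, |v| = √((-4.37)² + (-2.68)² + (-0.78)² + (-3.69)²) = √(19.0969 + 7.1824 + 0.6084 + 13.6161) = √40.5038.
cos θ = (u·v)/(|u||v|) = 5.2844/(√38.5454·√40.5038) ≈ 0.1337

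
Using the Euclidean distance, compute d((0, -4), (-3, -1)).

(Σ|x_i - y_i|^2)^(1/2) = (|0 - (-3)|^2 + |-4 - (-1)|^2)^(1/2)
= (3^2 + 3^2)^(1/2) = (9 + 9)^(1/2) = (18)^(1/2) ≈ 4.2426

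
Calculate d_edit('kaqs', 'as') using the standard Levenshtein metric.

Let D[i][j] be the edit distance between the first i characters of 'kaqs' and the first j characters of 'as', with D[i][0] = i, D[0][j] = j, and D[i][j] = D[i-1][j-1] if the characters match, else 1 + min(D[i-1][j], D[i][j-1], D[i-1][j-1]). Filling the table (rows: prefixes of 'kaqs', columns: prefixes of 'as'):
     ε  a  s
  ε  0  1  2
  k  1  1  2
  a  2  1  2
  q  3  2  2
  s  4  3  2
The bottom-right entry gives D[4][2] = 2, so no sequence of fewer than 2 edits works. Backtracking through the table gives one optimal edit sequence (2 edits):
  kaqs → aqs (del k @1)
  aqs → as (del q @2)
Edit distance = 2.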